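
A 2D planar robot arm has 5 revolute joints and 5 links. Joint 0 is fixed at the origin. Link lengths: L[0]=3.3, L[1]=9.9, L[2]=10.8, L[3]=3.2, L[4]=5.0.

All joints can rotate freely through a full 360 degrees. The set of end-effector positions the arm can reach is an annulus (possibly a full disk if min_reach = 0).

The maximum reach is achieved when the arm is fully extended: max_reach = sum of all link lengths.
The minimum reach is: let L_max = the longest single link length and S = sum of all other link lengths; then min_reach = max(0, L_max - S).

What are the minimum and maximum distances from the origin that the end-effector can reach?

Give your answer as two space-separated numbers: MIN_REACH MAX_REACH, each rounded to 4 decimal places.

Link lengths: [3.3, 9.9, 10.8, 3.2, 5.0]
max_reach = 3.3 + 9.9 + 10.8 + 3.2 + 5 = 32.2
L_max = max([3.3, 9.9, 10.8, 3.2, 5.0]) = 10.8
S (sum of others) = 32.2 - 10.8 = 21.4
min_reach = max(0, 10.8 - 21.4) = max(0, -10.6) = 0

Answer: 0.0000 32.2000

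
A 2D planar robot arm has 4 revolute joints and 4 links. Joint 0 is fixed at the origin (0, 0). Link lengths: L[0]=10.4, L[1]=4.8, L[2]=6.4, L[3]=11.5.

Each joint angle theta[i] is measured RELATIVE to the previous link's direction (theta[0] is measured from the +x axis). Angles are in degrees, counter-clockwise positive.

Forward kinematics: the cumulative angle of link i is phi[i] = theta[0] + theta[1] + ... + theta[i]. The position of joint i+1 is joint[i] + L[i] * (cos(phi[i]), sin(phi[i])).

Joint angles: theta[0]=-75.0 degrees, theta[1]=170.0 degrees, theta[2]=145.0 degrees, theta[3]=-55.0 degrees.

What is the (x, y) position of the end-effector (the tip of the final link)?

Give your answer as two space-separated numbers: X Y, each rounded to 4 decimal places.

Answer: -12.3829 -11.8087

Derivation:
joint[0] = (0.0000, 0.0000)  (base)
link 0: phi[0] = -75 = -75 deg
  cos(-75 deg) = 0.2588, sin(-75 deg) = -0.9659
  joint[1] = (0.0000, 0.0000) + 10.4 * (0.2588, -0.9659) = (0.0000 + 2.6917, 0.0000 + -10.0456) = (2.6917, -10.0456)
link 1: phi[1] = -75 + 170 = 95 deg
  cos(95 deg) = -0.0872, sin(95 deg) = 0.9962
  joint[2] = (2.6917, -10.0456) + 4.8 * (-0.0872, 0.9962) = (2.6917 + -0.4183, -10.0456 + 4.7817) = (2.2734, -5.2639)
link 2: phi[2] = -75 + 170 + 145 = 240 deg
  cos(240 deg) = -0.5000, sin(240 deg) = -0.8660
  joint[3] = (2.2734, -5.2639) + 6.4 * (-0.5000, -0.8660) = (2.2734 + -3.2000, -5.2639 + -5.5426) = (-0.9266, -10.8065)
link 3: phi[3] = -75 + 170 + 145 + -55 = 185 deg
  cos(185 deg) = -0.9962, sin(185 deg) = -0.0872
  joint[4] = (-0.9266, -10.8065) + 11.5 * (-0.9962, -0.0872) = (-0.9266 + -11.4562, -10.8065 + -1.0023) = (-12.3829, -11.8087)
End effector: (-12.3829, -11.8087)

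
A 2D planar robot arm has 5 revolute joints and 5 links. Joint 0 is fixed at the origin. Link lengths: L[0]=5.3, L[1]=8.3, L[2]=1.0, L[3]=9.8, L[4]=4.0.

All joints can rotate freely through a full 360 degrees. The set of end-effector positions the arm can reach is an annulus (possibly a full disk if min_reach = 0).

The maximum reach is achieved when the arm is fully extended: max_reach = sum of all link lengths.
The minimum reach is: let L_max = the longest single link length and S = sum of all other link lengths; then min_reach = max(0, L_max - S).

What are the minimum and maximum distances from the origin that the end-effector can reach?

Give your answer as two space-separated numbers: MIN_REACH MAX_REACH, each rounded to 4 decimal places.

Link lengths: [5.3, 8.3, 1.0, 9.8, 4.0]
max_reach = 5.3 + 8.3 + 1 + 9.8 + 4 = 28.4
L_max = max([5.3, 8.3, 1.0, 9.8, 4.0]) = 9.8
S (sum of others) = 28.4 - 9.8 = 18.6
min_reach = max(0, 9.8 - 18.6) = max(0, -8.8) = 0

Answer: 0.0000 28.4000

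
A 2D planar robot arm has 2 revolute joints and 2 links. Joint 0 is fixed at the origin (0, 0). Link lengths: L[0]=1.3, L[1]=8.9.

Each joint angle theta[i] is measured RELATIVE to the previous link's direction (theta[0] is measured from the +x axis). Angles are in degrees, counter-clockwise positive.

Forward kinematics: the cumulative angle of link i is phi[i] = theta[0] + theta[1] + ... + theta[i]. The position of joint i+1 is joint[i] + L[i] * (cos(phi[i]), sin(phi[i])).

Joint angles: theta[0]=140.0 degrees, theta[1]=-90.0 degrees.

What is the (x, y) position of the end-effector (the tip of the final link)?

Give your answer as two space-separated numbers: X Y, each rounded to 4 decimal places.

joint[0] = (0.0000, 0.0000)  (base)
link 0: phi[0] = 140 = 140 deg
  cos(140 deg) = -0.7660, sin(140 deg) = 0.6428
  joint[1] = (0.0000, 0.0000) + 1.3 * (-0.7660, 0.6428) = (0.0000 + -0.9959, 0.0000 + 0.8356) = (-0.9959, 0.8356)
link 1: phi[1] = 140 + -90 = 50 deg
  cos(50 deg) = 0.6428, sin(50 deg) = 0.7660
  joint[2] = (-0.9959, 0.8356) + 8.9 * (0.6428, 0.7660) = (-0.9959 + 5.7208, 0.8356 + 6.8178) = (4.7250, 7.6534)
End effector: (4.7250, 7.6534)

Answer: 4.7250 7.6534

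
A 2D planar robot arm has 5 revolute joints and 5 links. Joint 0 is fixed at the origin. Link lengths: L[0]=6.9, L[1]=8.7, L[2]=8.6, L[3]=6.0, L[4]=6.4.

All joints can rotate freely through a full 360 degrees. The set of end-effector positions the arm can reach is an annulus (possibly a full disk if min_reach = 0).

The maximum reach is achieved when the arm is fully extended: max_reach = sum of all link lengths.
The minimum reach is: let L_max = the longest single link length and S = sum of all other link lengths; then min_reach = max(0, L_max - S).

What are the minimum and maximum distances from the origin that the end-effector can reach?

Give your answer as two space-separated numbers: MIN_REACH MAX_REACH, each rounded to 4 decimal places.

Answer: 0.0000 36.6000

Derivation:
Link lengths: [6.9, 8.7, 8.6, 6.0, 6.4]
max_reach = 6.9 + 8.7 + 8.6 + 6 + 6.4 = 36.6
L_max = max([6.9, 8.7, 8.6, 6.0, 6.4]) = 8.7
S (sum of others) = 36.6 - 8.7 = 27.9
min_reach = max(0, 8.7 - 27.9) = max(0, -19.2) = 0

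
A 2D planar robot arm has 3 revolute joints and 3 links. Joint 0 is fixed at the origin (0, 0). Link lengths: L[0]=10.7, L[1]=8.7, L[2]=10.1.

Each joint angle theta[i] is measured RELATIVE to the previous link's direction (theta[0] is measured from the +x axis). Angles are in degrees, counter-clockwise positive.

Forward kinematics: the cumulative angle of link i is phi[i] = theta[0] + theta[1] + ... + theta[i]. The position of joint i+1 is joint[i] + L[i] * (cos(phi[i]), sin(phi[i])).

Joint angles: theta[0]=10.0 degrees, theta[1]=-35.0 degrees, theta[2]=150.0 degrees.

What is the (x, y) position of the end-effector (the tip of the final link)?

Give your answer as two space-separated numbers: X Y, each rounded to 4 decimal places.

Answer: 12.6292 6.4547

Derivation:
joint[0] = (0.0000, 0.0000)  (base)
link 0: phi[0] = 10 = 10 deg
  cos(10 deg) = 0.9848, sin(10 deg) = 0.1736
  joint[1] = (0.0000, 0.0000) + 10.7 * (0.9848, 0.1736) = (0.0000 + 10.5374, 0.0000 + 1.8580) = (10.5374, 1.8580)
link 1: phi[1] = 10 + -35 = -25 deg
  cos(-25 deg) = 0.9063, sin(-25 deg) = -0.4226
  joint[2] = (10.5374, 1.8580) + 8.7 * (0.9063, -0.4226) = (10.5374 + 7.8849, 1.8580 + -3.6768) = (18.4223, -1.8187)
link 2: phi[2] = 10 + -35 + 150 = 125 deg
  cos(125 deg) = -0.5736, sin(125 deg) = 0.8192
  joint[3] = (18.4223, -1.8187) + 10.1 * (-0.5736, 0.8192) = (18.4223 + -5.7931, -1.8187 + 8.2734) = (12.6292, 6.4547)
End effector: (12.6292, 6.4547)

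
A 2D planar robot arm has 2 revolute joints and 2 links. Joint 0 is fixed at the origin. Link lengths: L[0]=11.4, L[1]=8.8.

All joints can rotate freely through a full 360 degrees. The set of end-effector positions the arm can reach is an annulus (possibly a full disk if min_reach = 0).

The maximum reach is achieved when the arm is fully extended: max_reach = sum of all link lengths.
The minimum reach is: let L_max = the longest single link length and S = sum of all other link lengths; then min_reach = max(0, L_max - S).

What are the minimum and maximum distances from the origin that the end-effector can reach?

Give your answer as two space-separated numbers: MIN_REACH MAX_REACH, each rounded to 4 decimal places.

Link lengths: [11.4, 8.8]
max_reach = 11.4 + 8.8 = 20.2
L_max = max([11.4, 8.8]) = 11.4
S (sum of others) = 20.2 - 11.4 = 8.8
min_reach = max(0, 11.4 - 8.8) = max(0, 2.6) = 2.6

Answer: 2.6000 20.2000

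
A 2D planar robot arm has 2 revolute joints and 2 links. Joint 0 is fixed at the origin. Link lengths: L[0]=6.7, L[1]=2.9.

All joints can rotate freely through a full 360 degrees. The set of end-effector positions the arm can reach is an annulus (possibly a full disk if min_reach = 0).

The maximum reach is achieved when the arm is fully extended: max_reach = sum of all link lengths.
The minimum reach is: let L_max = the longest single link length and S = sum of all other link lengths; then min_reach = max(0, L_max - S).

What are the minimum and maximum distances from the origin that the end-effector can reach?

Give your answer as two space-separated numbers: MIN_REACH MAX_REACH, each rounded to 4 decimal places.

Answer: 3.8000 9.6000

Derivation:
Link lengths: [6.7, 2.9]
max_reach = 6.7 + 2.9 = 9.6
L_max = max([6.7, 2.9]) = 6.7
S (sum of others) = 9.6 - 6.7 = 2.9
min_reach = max(0, 6.7 - 2.9) = max(0, 3.8) = 3.8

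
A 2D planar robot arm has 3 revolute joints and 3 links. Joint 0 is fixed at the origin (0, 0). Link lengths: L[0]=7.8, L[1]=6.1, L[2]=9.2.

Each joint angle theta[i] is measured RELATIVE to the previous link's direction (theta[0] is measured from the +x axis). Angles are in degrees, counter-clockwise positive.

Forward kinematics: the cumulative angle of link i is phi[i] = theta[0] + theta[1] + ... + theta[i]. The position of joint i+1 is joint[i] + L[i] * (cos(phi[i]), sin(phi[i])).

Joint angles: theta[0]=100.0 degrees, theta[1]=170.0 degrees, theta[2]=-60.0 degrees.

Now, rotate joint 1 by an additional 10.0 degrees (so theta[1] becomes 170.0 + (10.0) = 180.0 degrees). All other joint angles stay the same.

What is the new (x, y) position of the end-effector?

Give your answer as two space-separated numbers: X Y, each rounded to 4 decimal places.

Answer: -7.3428 -4.2395

Derivation:
joint[0] = (0.0000, 0.0000)  (base)
link 0: phi[0] = 100 = 100 deg
  cos(100 deg) = -0.1736, sin(100 deg) = 0.9848
  joint[1] = (0.0000, 0.0000) + 7.8 * (-0.1736, 0.9848) = (0.0000 + -1.3545, 0.0000 + 7.6815) = (-1.3545, 7.6815)
link 1: phi[1] = 100 + 180 = 280 deg
  cos(280 deg) = 0.1736, sin(280 deg) = -0.9848
  joint[2] = (-1.3545, 7.6815) + 6.1 * (0.1736, -0.9848) = (-1.3545 + 1.0593, 7.6815 + -6.0073) = (-0.2952, 1.6742)
link 2: phi[2] = 100 + 180 + -60 = 220 deg
  cos(220 deg) = -0.7660, sin(220 deg) = -0.6428
  joint[3] = (-0.2952, 1.6742) + 9.2 * (-0.7660, -0.6428) = (-0.2952 + -7.0476, 1.6742 + -5.9136) = (-7.3428, -4.2395)
End effector: (-7.3428, -4.2395)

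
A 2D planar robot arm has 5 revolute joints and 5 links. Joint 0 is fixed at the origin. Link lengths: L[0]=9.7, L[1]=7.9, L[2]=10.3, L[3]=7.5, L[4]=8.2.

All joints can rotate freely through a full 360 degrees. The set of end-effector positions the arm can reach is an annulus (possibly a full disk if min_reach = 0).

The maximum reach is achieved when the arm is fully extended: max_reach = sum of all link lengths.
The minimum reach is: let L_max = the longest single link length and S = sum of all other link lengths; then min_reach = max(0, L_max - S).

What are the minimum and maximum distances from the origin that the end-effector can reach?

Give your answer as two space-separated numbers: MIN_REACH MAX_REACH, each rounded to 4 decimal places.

Link lengths: [9.7, 7.9, 10.3, 7.5, 8.2]
max_reach = 9.7 + 7.9 + 10.3 + 7.5 + 8.2 = 43.6
L_max = max([9.7, 7.9, 10.3, 7.5, 8.2]) = 10.3
S (sum of others) = 43.6 - 10.3 = 33.3
min_reach = max(0, 10.3 - 33.3) = max(0, -23) = 0

Answer: 0.0000 43.6000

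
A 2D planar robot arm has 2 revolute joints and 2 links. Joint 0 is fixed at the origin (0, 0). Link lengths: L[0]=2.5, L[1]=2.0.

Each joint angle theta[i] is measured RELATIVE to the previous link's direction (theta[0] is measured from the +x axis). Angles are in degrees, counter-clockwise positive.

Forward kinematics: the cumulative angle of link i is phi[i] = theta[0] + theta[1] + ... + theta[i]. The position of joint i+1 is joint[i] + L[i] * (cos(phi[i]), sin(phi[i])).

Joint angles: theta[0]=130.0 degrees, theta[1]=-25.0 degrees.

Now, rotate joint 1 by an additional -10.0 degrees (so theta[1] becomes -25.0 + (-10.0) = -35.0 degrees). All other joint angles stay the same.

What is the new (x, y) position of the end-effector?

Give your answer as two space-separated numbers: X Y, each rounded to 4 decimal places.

joint[0] = (0.0000, 0.0000)  (base)
link 0: phi[0] = 130 = 130 deg
  cos(130 deg) = -0.6428, sin(130 deg) = 0.7660
  joint[1] = (0.0000, 0.0000) + 2.5 * (-0.6428, 0.7660) = (0.0000 + -1.6070, 0.0000 + 1.9151) = (-1.6070, 1.9151)
link 1: phi[1] = 130 + -35 = 95 deg
  cos(95 deg) = -0.0872, sin(95 deg) = 0.9962
  joint[2] = (-1.6070, 1.9151) + 2 * (-0.0872, 0.9962) = (-1.6070 + -0.1743, 1.9151 + 1.9924) = (-1.7813, 3.9075)
End effector: (-1.7813, 3.9075)

Answer: -1.7813 3.9075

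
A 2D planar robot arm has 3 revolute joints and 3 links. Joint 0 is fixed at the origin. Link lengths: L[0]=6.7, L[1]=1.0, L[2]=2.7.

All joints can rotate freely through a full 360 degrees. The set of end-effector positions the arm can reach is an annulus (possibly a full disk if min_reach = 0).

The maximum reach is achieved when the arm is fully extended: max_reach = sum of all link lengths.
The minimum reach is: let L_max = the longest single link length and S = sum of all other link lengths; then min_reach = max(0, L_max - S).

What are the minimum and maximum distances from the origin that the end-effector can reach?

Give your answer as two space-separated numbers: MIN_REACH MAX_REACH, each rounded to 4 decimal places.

Answer: 3.0000 10.4000

Derivation:
Link lengths: [6.7, 1.0, 2.7]
max_reach = 6.7 + 1 + 2.7 = 10.4
L_max = max([6.7, 1.0, 2.7]) = 6.7
S (sum of others) = 10.4 - 6.7 = 3.7
min_reach = max(0, 6.7 - 3.7) = max(0, 3) = 3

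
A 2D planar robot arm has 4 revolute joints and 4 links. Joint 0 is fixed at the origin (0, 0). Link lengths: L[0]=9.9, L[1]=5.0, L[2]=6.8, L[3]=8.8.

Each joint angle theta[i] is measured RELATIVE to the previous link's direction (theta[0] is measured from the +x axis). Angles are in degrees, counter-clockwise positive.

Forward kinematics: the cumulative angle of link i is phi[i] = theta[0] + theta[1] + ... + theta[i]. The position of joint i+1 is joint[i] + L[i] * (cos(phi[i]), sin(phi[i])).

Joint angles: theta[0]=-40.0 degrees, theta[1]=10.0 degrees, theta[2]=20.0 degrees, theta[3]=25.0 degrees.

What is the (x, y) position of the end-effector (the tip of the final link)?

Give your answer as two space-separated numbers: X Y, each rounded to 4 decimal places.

Answer: 27.1108 -7.7668

Derivation:
joint[0] = (0.0000, 0.0000)  (base)
link 0: phi[0] = -40 = -40 deg
  cos(-40 deg) = 0.7660, sin(-40 deg) = -0.6428
  joint[1] = (0.0000, 0.0000) + 9.9 * (0.7660, -0.6428) = (0.0000 + 7.5838, 0.0000 + -6.3636) = (7.5838, -6.3636)
link 1: phi[1] = -40 + 10 = -30 deg
  cos(-30 deg) = 0.8660, sin(-30 deg) = -0.5000
  joint[2] = (7.5838, -6.3636) + 5 * (0.8660, -0.5000) = (7.5838 + 4.3301, -6.3636 + -2.5000) = (11.9140, -8.8636)
link 2: phi[2] = -40 + 10 + 20 = -10 deg
  cos(-10 deg) = 0.9848, sin(-10 deg) = -0.1736
  joint[3] = (11.9140, -8.8636) + 6.8 * (0.9848, -0.1736) = (11.9140 + 6.6967, -8.8636 + -1.1808) = (18.6107, -10.0444)
link 3: phi[3] = -40 + 10 + 20 + 25 = 15 deg
  cos(15 deg) = 0.9659, sin(15 deg) = 0.2588
  joint[4] = (18.6107, -10.0444) + 8.8 * (0.9659, 0.2588) = (18.6107 + 8.5001, -10.0444 + 2.2776) = (27.1108, -7.7668)
End effector: (27.1108, -7.7668)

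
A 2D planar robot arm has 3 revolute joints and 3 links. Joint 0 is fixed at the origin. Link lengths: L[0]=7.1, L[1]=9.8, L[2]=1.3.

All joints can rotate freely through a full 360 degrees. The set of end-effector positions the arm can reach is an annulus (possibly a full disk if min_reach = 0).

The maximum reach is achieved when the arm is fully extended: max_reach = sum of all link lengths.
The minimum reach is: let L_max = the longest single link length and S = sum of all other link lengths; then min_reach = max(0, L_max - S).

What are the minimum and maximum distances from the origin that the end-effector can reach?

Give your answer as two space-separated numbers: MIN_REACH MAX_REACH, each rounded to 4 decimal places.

Link lengths: [7.1, 9.8, 1.3]
max_reach = 7.1 + 9.8 + 1.3 = 18.2
L_max = max([7.1, 9.8, 1.3]) = 9.8
S (sum of others) = 18.2 - 9.8 = 8.4
min_reach = max(0, 9.8 - 8.4) = max(0, 1.4) = 1.4

Answer: 1.4000 18.2000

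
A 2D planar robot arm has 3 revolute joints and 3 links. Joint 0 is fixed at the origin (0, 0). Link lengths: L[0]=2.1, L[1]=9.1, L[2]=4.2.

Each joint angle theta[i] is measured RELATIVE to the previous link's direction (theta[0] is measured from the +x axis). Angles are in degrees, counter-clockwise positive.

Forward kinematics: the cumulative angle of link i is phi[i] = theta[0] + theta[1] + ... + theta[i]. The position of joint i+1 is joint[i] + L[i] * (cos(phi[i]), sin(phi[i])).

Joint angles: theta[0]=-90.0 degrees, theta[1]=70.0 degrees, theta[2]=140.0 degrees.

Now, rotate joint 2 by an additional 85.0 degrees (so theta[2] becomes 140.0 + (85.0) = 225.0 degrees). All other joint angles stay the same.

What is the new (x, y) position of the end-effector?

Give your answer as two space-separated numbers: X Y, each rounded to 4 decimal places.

joint[0] = (0.0000, 0.0000)  (base)
link 0: phi[0] = -90 = -90 deg
  cos(-90 deg) = 0.0000, sin(-90 deg) = -1.0000
  joint[1] = (0.0000, 0.0000) + 2.1 * (0.0000, -1.0000) = (0.0000 + 0.0000, 0.0000 + -2.1000) = (0.0000, -2.1000)
link 1: phi[1] = -90 + 70 = -20 deg
  cos(-20 deg) = 0.9397, sin(-20 deg) = -0.3420
  joint[2] = (0.0000, -2.1000) + 9.1 * (0.9397, -0.3420) = (0.0000 + 8.5512, -2.1000 + -3.1124) = (8.5512, -5.2124)
link 2: phi[2] = -90 + 70 + 225 = 205 deg
  cos(205 deg) = -0.9063, sin(205 deg) = -0.4226
  joint[3] = (8.5512, -5.2124) + 4.2 * (-0.9063, -0.4226) = (8.5512 + -3.8065, -5.2124 + -1.7750) = (4.7447, -6.9874)
End effector: (4.7447, -6.9874)

Answer: 4.7447 -6.9874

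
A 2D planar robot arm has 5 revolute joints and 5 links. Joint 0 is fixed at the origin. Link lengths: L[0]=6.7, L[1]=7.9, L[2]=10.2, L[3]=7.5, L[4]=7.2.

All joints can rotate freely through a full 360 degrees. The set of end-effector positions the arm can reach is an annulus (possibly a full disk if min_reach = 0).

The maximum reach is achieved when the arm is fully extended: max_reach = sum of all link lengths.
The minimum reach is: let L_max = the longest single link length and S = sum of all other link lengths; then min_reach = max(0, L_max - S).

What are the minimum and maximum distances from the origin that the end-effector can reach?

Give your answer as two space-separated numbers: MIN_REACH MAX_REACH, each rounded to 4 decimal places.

Answer: 0.0000 39.5000

Derivation:
Link lengths: [6.7, 7.9, 10.2, 7.5, 7.2]
max_reach = 6.7 + 7.9 + 10.2 + 7.5 + 7.2 = 39.5
L_max = max([6.7, 7.9, 10.2, 7.5, 7.2]) = 10.2
S (sum of others) = 39.5 - 10.2 = 29.3
min_reach = max(0, 10.2 - 29.3) = max(0, -19.1) = 0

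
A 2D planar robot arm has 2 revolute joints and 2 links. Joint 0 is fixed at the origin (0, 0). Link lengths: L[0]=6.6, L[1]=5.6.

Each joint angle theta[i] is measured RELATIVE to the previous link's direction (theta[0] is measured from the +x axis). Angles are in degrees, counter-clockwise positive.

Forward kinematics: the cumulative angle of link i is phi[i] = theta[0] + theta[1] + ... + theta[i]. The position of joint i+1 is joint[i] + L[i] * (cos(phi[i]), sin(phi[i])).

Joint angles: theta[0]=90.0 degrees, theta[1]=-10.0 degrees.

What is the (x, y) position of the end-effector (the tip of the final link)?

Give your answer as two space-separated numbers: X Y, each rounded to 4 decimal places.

joint[0] = (0.0000, 0.0000)  (base)
link 0: phi[0] = 90 = 90 deg
  cos(90 deg) = 0.0000, sin(90 deg) = 1.0000
  joint[1] = (0.0000, 0.0000) + 6.6 * (0.0000, 1.0000) = (0.0000 + 0.0000, 0.0000 + 6.6000) = (0.0000, 6.6000)
link 1: phi[1] = 90 + -10 = 80 deg
  cos(80 deg) = 0.1736, sin(80 deg) = 0.9848
  joint[2] = (0.0000, 6.6000) + 5.6 * (0.1736, 0.9848) = (0.0000 + 0.9724, 6.6000 + 5.5149) = (0.9724, 12.1149)
End effector: (0.9724, 12.1149)

Answer: 0.9724 12.1149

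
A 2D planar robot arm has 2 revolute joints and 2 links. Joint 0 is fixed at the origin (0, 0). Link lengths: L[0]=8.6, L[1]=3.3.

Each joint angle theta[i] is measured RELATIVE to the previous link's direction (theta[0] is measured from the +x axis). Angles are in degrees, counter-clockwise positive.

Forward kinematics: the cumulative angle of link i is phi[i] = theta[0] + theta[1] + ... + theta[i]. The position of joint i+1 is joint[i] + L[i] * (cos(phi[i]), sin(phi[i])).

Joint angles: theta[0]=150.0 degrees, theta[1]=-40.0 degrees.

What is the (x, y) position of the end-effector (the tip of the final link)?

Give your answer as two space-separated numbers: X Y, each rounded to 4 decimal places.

joint[0] = (0.0000, 0.0000)  (base)
link 0: phi[0] = 150 = 150 deg
  cos(150 deg) = -0.8660, sin(150 deg) = 0.5000
  joint[1] = (0.0000, 0.0000) + 8.6 * (-0.8660, 0.5000) = (0.0000 + -7.4478, 0.0000 + 4.3000) = (-7.4478, 4.3000)
link 1: phi[1] = 150 + -40 = 110 deg
  cos(110 deg) = -0.3420, sin(110 deg) = 0.9397
  joint[2] = (-7.4478, 4.3000) + 3.3 * (-0.3420, 0.9397) = (-7.4478 + -1.1287, 4.3000 + 3.1010) = (-8.5765, 7.4010)
End effector: (-8.5765, 7.4010)

Answer: -8.5765 7.4010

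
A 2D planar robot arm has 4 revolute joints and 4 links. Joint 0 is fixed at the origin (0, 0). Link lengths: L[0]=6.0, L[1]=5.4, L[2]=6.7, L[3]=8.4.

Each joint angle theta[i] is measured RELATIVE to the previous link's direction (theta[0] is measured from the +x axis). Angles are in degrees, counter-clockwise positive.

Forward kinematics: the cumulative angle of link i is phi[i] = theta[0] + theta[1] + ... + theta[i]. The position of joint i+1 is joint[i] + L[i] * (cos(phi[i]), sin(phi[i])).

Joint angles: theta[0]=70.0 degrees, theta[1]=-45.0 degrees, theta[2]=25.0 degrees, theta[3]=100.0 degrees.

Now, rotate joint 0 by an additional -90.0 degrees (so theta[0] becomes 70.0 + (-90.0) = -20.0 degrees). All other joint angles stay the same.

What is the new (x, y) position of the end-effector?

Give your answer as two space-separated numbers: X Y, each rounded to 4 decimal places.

Answer: 17.2528 -3.9782

Derivation:
joint[0] = (0.0000, 0.0000)  (base)
link 0: phi[0] = -20 = -20 deg
  cos(-20 deg) = 0.9397, sin(-20 deg) = -0.3420
  joint[1] = (0.0000, 0.0000) + 6 * (0.9397, -0.3420) = (0.0000 + 5.6382, 0.0000 + -2.0521) = (5.6382, -2.0521)
link 1: phi[1] = -20 + -45 = -65 deg
  cos(-65 deg) = 0.4226, sin(-65 deg) = -0.9063
  joint[2] = (5.6382, -2.0521) + 5.4 * (0.4226, -0.9063) = (5.6382 + 2.2821, -2.0521 + -4.8941) = (7.9203, -6.9462)
link 2: phi[2] = -20 + -45 + 25 = -40 deg
  cos(-40 deg) = 0.7660, sin(-40 deg) = -0.6428
  joint[3] = (7.9203, -6.9462) + 6.7 * (0.7660, -0.6428) = (7.9203 + 5.1325, -6.9462 + -4.3067) = (13.0528, -11.2529)
link 3: phi[3] = -20 + -45 + 25 + 100 = 60 deg
  cos(60 deg) = 0.5000, sin(60 deg) = 0.8660
  joint[4] = (13.0528, -11.2529) + 8.4 * (0.5000, 0.8660) = (13.0528 + 4.2000, -11.2529 + 7.2746) = (17.2528, -3.9782)
End effector: (17.2528, -3.9782)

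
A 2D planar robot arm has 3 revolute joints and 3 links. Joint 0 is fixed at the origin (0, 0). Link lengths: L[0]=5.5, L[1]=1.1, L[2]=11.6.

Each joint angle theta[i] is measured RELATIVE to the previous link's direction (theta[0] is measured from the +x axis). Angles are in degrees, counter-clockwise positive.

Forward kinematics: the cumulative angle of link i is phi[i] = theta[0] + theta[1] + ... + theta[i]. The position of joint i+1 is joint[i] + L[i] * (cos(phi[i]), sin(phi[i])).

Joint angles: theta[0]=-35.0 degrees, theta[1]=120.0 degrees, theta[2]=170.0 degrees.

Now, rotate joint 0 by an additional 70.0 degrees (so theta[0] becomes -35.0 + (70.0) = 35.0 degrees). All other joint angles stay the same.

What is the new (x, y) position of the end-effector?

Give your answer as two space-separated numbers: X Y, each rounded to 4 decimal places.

Answer: 13.0106 -3.0339

Derivation:
joint[0] = (0.0000, 0.0000)  (base)
link 0: phi[0] = 35 = 35 deg
  cos(35 deg) = 0.8192, sin(35 deg) = 0.5736
  joint[1] = (0.0000, 0.0000) + 5.5 * (0.8192, 0.5736) = (0.0000 + 4.5053, 0.0000 + 3.1547) = (4.5053, 3.1547)
link 1: phi[1] = 35 + 120 = 155 deg
  cos(155 deg) = -0.9063, sin(155 deg) = 0.4226
  joint[2] = (4.5053, 3.1547) + 1.1 * (-0.9063, 0.4226) = (4.5053 + -0.9969, 3.1547 + 0.4649) = (3.5084, 3.6196)
link 2: phi[2] = 35 + 120 + 170 = 325 deg
  cos(325 deg) = 0.8192, sin(325 deg) = -0.5736
  joint[3] = (3.5084, 3.6196) + 11.6 * (0.8192, -0.5736) = (3.5084 + 9.5022, 3.6196 + -6.6535) = (13.0106, -3.0339)
End effector: (13.0106, -3.0339)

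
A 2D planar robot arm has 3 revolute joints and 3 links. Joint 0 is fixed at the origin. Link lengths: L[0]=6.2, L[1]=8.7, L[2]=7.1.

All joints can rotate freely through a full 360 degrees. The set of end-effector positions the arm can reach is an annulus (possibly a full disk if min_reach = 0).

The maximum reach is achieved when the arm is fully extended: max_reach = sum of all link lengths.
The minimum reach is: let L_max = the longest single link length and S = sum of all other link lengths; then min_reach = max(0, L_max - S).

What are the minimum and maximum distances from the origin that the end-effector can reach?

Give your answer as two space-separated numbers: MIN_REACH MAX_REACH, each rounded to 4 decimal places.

Answer: 0.0000 22.0000

Derivation:
Link lengths: [6.2, 8.7, 7.1]
max_reach = 6.2 + 8.7 + 7.1 = 22
L_max = max([6.2, 8.7, 7.1]) = 8.7
S (sum of others) = 22 - 8.7 = 13.3
min_reach = max(0, 8.7 - 13.3) = max(0, -4.6) = 0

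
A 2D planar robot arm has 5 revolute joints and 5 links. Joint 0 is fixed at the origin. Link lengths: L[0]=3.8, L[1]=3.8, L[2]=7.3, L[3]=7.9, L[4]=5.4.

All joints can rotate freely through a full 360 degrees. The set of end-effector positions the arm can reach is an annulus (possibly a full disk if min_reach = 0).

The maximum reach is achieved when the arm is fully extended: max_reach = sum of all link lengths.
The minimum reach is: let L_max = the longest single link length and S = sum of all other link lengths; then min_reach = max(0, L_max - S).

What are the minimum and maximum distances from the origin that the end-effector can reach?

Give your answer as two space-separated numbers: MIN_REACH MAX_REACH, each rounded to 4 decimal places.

Answer: 0.0000 28.2000

Derivation:
Link lengths: [3.8, 3.8, 7.3, 7.9, 5.4]
max_reach = 3.8 + 3.8 + 7.3 + 7.9 + 5.4 = 28.2
L_max = max([3.8, 3.8, 7.3, 7.9, 5.4]) = 7.9
S (sum of others) = 28.2 - 7.9 = 20.3
min_reach = max(0, 7.9 - 20.3) = max(0, -12.4) = 0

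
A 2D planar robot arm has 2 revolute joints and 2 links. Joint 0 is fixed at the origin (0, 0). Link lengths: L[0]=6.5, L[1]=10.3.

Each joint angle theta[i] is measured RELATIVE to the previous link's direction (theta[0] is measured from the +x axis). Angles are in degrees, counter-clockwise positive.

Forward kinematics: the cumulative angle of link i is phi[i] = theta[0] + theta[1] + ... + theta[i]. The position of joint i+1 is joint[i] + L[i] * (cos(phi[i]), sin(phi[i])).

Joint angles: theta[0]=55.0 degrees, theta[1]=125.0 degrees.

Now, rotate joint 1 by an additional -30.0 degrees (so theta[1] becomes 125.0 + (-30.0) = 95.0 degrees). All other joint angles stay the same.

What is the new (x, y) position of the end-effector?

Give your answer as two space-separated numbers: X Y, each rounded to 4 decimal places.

joint[0] = (0.0000, 0.0000)  (base)
link 0: phi[0] = 55 = 55 deg
  cos(55 deg) = 0.5736, sin(55 deg) = 0.8192
  joint[1] = (0.0000, 0.0000) + 6.5 * (0.5736, 0.8192) = (0.0000 + 3.7282, 0.0000 + 5.3245) = (3.7282, 5.3245)
link 1: phi[1] = 55 + 95 = 150 deg
  cos(150 deg) = -0.8660, sin(150 deg) = 0.5000
  joint[2] = (3.7282, 5.3245) + 10.3 * (-0.8660, 0.5000) = (3.7282 + -8.9201, 5.3245 + 5.1500) = (-5.1918, 10.4745)
End effector: (-5.1918, 10.4745)

Answer: -5.1918 10.4745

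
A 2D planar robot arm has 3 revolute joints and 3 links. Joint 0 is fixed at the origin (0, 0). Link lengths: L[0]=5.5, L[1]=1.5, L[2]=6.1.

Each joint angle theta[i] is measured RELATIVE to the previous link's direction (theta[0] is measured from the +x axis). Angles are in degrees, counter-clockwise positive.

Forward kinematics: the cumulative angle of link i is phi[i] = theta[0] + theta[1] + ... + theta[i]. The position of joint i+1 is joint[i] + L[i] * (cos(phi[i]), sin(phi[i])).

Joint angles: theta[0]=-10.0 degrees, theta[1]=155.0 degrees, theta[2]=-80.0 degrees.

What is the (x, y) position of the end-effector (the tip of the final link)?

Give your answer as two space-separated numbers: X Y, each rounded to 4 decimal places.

joint[0] = (0.0000, 0.0000)  (base)
link 0: phi[0] = -10 = -10 deg
  cos(-10 deg) = 0.9848, sin(-10 deg) = -0.1736
  joint[1] = (0.0000, 0.0000) + 5.5 * (0.9848, -0.1736) = (0.0000 + 5.4164, 0.0000 + -0.9551) = (5.4164, -0.9551)
link 1: phi[1] = -10 + 155 = 145 deg
  cos(145 deg) = -0.8192, sin(145 deg) = 0.5736
  joint[2] = (5.4164, -0.9551) + 1.5 * (-0.8192, 0.5736) = (5.4164 + -1.2287, -0.9551 + 0.8604) = (4.1877, -0.0947)
link 2: phi[2] = -10 + 155 + -80 = 65 deg
  cos(65 deg) = 0.4226, sin(65 deg) = 0.9063
  joint[3] = (4.1877, -0.0947) + 6.1 * (0.4226, 0.9063) = (4.1877 + 2.5780, -0.0947 + 5.5285) = (6.7657, 5.4338)
End effector: (6.7657, 5.4338)

Answer: 6.7657 5.4338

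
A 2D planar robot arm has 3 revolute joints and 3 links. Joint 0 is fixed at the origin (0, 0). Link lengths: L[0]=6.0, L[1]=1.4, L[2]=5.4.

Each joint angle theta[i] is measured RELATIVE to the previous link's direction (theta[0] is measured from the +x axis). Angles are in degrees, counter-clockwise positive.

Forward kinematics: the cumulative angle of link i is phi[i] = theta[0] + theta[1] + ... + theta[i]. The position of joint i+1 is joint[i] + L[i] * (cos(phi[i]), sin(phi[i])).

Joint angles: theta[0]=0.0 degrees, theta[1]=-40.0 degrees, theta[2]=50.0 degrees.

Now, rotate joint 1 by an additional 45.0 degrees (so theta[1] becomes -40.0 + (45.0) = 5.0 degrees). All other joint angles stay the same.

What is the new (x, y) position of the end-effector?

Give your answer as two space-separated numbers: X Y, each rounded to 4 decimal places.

joint[0] = (0.0000, 0.0000)  (base)
link 0: phi[0] = 0 = 0 deg
  cos(0 deg) = 1.0000, sin(0 deg) = 0.0000
  joint[1] = (0.0000, 0.0000) + 6 * (1.0000, 0.0000) = (0.0000 + 6.0000, 0.0000 + 0.0000) = (6.0000, 0.0000)
link 1: phi[1] = 0 + 5 = 5 deg
  cos(5 deg) = 0.9962, sin(5 deg) = 0.0872
  joint[2] = (6.0000, 0.0000) + 1.4 * (0.9962, 0.0872) = (6.0000 + 1.3947, 0.0000 + 0.1220) = (7.3947, 0.1220)
link 2: phi[2] = 0 + 5 + 50 = 55 deg
  cos(55 deg) = 0.5736, sin(55 deg) = 0.8192
  joint[3] = (7.3947, 0.1220) + 5.4 * (0.5736, 0.8192) = (7.3947 + 3.0973, 0.1220 + 4.4234) = (10.4920, 4.5454)
End effector: (10.4920, 4.5454)

Answer: 10.4920 4.5454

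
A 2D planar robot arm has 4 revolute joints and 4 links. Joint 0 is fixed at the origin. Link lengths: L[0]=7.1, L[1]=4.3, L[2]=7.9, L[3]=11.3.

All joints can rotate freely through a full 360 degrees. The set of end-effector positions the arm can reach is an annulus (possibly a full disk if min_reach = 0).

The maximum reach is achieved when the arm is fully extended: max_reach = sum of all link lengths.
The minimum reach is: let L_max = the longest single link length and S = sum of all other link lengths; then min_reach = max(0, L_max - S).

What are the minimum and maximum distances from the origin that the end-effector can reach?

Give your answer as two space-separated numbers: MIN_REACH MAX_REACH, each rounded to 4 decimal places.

Answer: 0.0000 30.6000

Derivation:
Link lengths: [7.1, 4.3, 7.9, 11.3]
max_reach = 7.1 + 4.3 + 7.9 + 11.3 = 30.6
L_max = max([7.1, 4.3, 7.9, 11.3]) = 11.3
S (sum of others) = 30.6 - 11.3 = 19.3
min_reach = max(0, 11.3 - 19.3) = max(0, -8) = 0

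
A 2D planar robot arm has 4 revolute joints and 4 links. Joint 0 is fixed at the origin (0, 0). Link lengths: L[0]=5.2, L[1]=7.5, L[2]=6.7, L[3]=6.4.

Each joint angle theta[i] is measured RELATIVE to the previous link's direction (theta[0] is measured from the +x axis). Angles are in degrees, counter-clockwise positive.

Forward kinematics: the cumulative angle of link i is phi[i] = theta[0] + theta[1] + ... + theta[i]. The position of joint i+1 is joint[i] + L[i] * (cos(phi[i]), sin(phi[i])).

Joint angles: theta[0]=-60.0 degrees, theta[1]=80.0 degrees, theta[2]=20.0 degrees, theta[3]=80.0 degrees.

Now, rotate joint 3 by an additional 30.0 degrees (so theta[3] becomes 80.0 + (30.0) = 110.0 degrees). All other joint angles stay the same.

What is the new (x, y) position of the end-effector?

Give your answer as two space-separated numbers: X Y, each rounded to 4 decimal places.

joint[0] = (0.0000, 0.0000)  (base)
link 0: phi[0] = -60 = -60 deg
  cos(-60 deg) = 0.5000, sin(-60 deg) = -0.8660
  joint[1] = (0.0000, 0.0000) + 5.2 * (0.5000, -0.8660) = (0.0000 + 2.6000, 0.0000 + -4.5033) = (2.6000, -4.5033)
link 1: phi[1] = -60 + 80 = 20 deg
  cos(20 deg) = 0.9397, sin(20 deg) = 0.3420
  joint[2] = (2.6000, -4.5033) + 7.5 * (0.9397, 0.3420) = (2.6000 + 7.0477, -4.5033 + 2.5652) = (9.6477, -1.9382)
link 2: phi[2] = -60 + 80 + 20 = 40 deg
  cos(40 deg) = 0.7660, sin(40 deg) = 0.6428
  joint[3] = (9.6477, -1.9382) + 6.7 * (0.7660, 0.6428) = (9.6477 + 5.1325, -1.9382 + 4.3067) = (14.7802, 2.3685)
link 3: phi[3] = -60 + 80 + 20 + 110 = 150 deg
  cos(150 deg) = -0.8660, sin(150 deg) = 0.5000
  joint[4] = (14.7802, 2.3685) + 6.4 * (-0.8660, 0.5000) = (14.7802 + -5.5426, 2.3685 + 3.2000) = (9.2376, 5.5685)
End effector: (9.2376, 5.5685)

Answer: 9.2376 5.5685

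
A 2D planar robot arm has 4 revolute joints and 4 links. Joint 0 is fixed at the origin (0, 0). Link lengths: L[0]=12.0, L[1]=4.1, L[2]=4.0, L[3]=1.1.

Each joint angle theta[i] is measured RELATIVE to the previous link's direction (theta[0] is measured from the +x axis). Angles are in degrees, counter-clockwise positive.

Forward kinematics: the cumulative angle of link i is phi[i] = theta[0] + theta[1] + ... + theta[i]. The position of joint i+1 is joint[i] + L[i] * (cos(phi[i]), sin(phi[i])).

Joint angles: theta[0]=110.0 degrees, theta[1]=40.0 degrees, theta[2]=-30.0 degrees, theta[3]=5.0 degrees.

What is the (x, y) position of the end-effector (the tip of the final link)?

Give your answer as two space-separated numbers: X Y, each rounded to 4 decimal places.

Answer: -10.2859 17.6915

Derivation:
joint[0] = (0.0000, 0.0000)  (base)
link 0: phi[0] = 110 = 110 deg
  cos(110 deg) = -0.3420, sin(110 deg) = 0.9397
  joint[1] = (0.0000, 0.0000) + 12 * (-0.3420, 0.9397) = (0.0000 + -4.1042, 0.0000 + 11.2763) = (-4.1042, 11.2763)
link 1: phi[1] = 110 + 40 = 150 deg
  cos(150 deg) = -0.8660, sin(150 deg) = 0.5000
  joint[2] = (-4.1042, 11.2763) + 4.1 * (-0.8660, 0.5000) = (-4.1042 + -3.5507, 11.2763 + 2.0500) = (-7.6549, 13.3263)
link 2: phi[2] = 110 + 40 + -30 = 120 deg
  cos(120 deg) = -0.5000, sin(120 deg) = 0.8660
  joint[3] = (-7.6549, 13.3263) + 4 * (-0.5000, 0.8660) = (-7.6549 + -2.0000, 13.3263 + 3.4641) = (-9.6549, 16.7904)
link 3: phi[3] = 110 + 40 + -30 + 5 = 125 deg
  cos(125 deg) = -0.5736, sin(125 deg) = 0.8192
  joint[4] = (-9.6549, 16.7904) + 1.1 * (-0.5736, 0.8192) = (-9.6549 + -0.6309, 16.7904 + 0.9011) = (-10.2859, 17.6915)
End effector: (-10.2859, 17.6915)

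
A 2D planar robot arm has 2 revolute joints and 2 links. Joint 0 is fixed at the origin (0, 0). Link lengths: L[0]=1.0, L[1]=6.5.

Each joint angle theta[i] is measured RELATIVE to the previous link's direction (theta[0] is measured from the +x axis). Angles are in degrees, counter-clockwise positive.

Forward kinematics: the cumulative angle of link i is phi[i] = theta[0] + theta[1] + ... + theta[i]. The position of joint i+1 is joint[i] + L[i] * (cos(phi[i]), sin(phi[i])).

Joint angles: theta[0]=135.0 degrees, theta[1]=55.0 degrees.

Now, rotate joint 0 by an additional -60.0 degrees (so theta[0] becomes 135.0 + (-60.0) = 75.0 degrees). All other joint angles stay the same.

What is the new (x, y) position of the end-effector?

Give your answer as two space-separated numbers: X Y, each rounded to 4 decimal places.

Answer: -3.9193 5.9452

Derivation:
joint[0] = (0.0000, 0.0000)  (base)
link 0: phi[0] = 75 = 75 deg
  cos(75 deg) = 0.2588, sin(75 deg) = 0.9659
  joint[1] = (0.0000, 0.0000) + 1 * (0.2588, 0.9659) = (0.0000 + 0.2588, 0.0000 + 0.9659) = (0.2588, 0.9659)
link 1: phi[1] = 75 + 55 = 130 deg
  cos(130 deg) = -0.6428, sin(130 deg) = 0.7660
  joint[2] = (0.2588, 0.9659) + 6.5 * (-0.6428, 0.7660) = (0.2588 + -4.1781, 0.9659 + 4.9793) = (-3.9193, 5.9452)
End effector: (-3.9193, 5.9452)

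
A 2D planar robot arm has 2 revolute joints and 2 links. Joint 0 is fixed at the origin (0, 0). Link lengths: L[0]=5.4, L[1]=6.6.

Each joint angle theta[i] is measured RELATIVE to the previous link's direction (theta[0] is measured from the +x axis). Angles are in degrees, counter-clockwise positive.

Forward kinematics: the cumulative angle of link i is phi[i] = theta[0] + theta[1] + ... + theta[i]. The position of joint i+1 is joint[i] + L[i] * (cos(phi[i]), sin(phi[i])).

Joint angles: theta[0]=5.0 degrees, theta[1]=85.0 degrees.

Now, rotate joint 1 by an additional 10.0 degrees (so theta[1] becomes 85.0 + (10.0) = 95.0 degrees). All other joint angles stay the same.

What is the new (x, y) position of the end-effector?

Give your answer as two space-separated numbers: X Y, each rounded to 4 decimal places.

joint[0] = (0.0000, 0.0000)  (base)
link 0: phi[0] = 5 = 5 deg
  cos(5 deg) = 0.9962, sin(5 deg) = 0.0872
  joint[1] = (0.0000, 0.0000) + 5.4 * (0.9962, 0.0872) = (0.0000 + 5.3795, 0.0000 + 0.4706) = (5.3795, 0.4706)
link 1: phi[1] = 5 + 95 = 100 deg
  cos(100 deg) = -0.1736, sin(100 deg) = 0.9848
  joint[2] = (5.3795, 0.4706) + 6.6 * (-0.1736, 0.9848) = (5.3795 + -1.1461, 0.4706 + 6.4997) = (4.2334, 6.9704)
End effector: (4.2334, 6.9704)

Answer: 4.2334 6.9704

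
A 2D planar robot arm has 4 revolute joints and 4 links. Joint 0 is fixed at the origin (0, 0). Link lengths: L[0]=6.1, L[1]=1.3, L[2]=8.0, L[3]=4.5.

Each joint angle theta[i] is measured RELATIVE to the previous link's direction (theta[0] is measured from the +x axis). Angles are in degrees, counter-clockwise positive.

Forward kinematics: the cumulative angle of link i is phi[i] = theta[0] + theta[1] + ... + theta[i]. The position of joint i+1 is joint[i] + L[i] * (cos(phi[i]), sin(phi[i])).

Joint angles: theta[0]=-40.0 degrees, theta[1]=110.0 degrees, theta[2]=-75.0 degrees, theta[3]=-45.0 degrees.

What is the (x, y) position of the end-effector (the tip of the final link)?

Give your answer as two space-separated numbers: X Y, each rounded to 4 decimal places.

Answer: 15.9796 -6.8438

Derivation:
joint[0] = (0.0000, 0.0000)  (base)
link 0: phi[0] = -40 = -40 deg
  cos(-40 deg) = 0.7660, sin(-40 deg) = -0.6428
  joint[1] = (0.0000, 0.0000) + 6.1 * (0.7660, -0.6428) = (0.0000 + 4.6729, 0.0000 + -3.9210) = (4.6729, -3.9210)
link 1: phi[1] = -40 + 110 = 70 deg
  cos(70 deg) = 0.3420, sin(70 deg) = 0.9397
  joint[2] = (4.6729, -3.9210) + 1.3 * (0.3420, 0.9397) = (4.6729 + 0.4446, -3.9210 + 1.2216) = (5.1175, -2.6994)
link 2: phi[2] = -40 + 110 + -75 = -5 deg
  cos(-5 deg) = 0.9962, sin(-5 deg) = -0.0872
  joint[3] = (5.1175, -2.6994) + 8 * (0.9962, -0.0872) = (5.1175 + 7.9696, -2.6994 + -0.6972) = (13.0871, -3.3966)
link 3: phi[3] = -40 + 110 + -75 + -45 = -50 deg
  cos(-50 deg) = 0.6428, sin(-50 deg) = -0.7660
  joint[4] = (13.0871, -3.3966) + 4.5 * (0.6428, -0.7660) = (13.0871 + 2.8925, -3.3966 + -3.4472) = (15.9796, -6.8438)
End effector: (15.9796, -6.8438)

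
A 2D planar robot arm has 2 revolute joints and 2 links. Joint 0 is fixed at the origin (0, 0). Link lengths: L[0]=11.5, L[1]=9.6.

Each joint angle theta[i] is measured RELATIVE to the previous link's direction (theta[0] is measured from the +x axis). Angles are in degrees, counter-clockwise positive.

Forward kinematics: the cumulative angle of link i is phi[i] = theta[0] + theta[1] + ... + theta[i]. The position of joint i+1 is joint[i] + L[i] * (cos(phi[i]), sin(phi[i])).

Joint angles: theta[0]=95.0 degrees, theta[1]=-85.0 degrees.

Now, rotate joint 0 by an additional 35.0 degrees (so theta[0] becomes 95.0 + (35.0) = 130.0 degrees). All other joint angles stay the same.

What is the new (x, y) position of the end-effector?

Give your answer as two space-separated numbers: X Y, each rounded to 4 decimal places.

Answer: -0.6038 15.5977

Derivation:
joint[0] = (0.0000, 0.0000)  (base)
link 0: phi[0] = 130 = 130 deg
  cos(130 deg) = -0.6428, sin(130 deg) = 0.7660
  joint[1] = (0.0000, 0.0000) + 11.5 * (-0.6428, 0.7660) = (0.0000 + -7.3921, 0.0000 + 8.8095) = (-7.3921, 8.8095)
link 1: phi[1] = 130 + -85 = 45 deg
  cos(45 deg) = 0.7071, sin(45 deg) = 0.7071
  joint[2] = (-7.3921, 8.8095) + 9.6 * (0.7071, 0.7071) = (-7.3921 + 6.7882, 8.8095 + 6.7882) = (-0.6038, 15.5977)
End effector: (-0.6038, 15.5977)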